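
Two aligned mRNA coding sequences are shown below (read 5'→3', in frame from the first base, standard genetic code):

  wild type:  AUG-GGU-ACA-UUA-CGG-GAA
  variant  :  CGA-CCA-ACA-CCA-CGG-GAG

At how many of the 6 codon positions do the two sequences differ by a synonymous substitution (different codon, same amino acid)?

Codon 1: AUG Met / CGA Arg — nonsynonymous.
Codon 2: GGU Gly / CCA Pro — nonsynonymous.
Codon 3: ACA Thr / ACA Thr — identical.
Codon 4: UUA Leu / CCA Pro — nonsynonymous.
Codon 5: CGG Arg / CGG Arg — identical.
Codon 6: GAA Glu / GAG Glu — synonymous.
Synonymous differences: 1.

1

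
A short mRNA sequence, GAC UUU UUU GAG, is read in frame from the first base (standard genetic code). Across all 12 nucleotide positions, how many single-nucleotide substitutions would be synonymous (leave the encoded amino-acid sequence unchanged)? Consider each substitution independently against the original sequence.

4

Codon 1 (GAC, Asp): 1 synonymous substitution.
Codon 2 (UUU, Phe): 1 synonymous substitution.
Codon 3 (UUU, Phe): 1 synonymous substitution.
Codon 4 (GAG, Glu): 1 synonymous substitution.
Total: 1 + 1 + 1 + 1 = 4.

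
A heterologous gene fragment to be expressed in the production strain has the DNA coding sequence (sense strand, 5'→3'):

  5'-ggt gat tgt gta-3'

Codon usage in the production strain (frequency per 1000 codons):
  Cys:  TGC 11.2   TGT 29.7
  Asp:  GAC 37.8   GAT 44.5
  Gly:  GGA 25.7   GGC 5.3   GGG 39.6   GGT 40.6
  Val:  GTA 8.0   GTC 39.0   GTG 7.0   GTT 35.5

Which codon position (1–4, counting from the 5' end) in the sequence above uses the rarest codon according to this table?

Codon 1 GGT (Gly): 40.6 per 1000.
Codon 2 GAT (Asp): 44.5 per 1000.
Codon 3 TGT (Cys): 29.7 per 1000.
Codon 4 GTA (Val): 8.0 per 1000.
Lowest frequency is 8.0 at codon 4.

4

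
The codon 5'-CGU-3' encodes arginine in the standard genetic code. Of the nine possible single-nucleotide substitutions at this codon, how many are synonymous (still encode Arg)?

3

Position 1: none → 0 synonymous.
Position 2: none → 0 synonymous.
Position 3: CGC, CGA, CGG → 3 synonymous.
Total: 0 + 0 + 3 = 3.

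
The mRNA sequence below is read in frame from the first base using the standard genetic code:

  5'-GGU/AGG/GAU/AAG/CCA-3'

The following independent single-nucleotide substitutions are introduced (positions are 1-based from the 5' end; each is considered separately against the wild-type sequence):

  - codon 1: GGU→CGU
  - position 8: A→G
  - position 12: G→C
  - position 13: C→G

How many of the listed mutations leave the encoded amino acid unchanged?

0

Codon 1: GGU (Gly) → CGU (Arg) — missense.
Codon 3: GAU (Asp) → GGU (Gly) — missense.
Codon 4: AAG (Lys) → AAC (Asn) — missense.
Codon 5: CCA (Pro) → GCA (Ala) — missense.
Synonymous: 0 of 4.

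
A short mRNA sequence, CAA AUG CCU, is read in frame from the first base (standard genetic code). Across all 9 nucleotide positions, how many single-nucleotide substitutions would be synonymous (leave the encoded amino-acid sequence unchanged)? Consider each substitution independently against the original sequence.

4

Codon 1 (CAA, Gln): 1 synonymous substitution.
Codon 2 (AUG, Met): 0 synonymous substitutions.
Codon 3 (CCU, Pro): 3 synonymous substitutions.
Total: 1 + 0 + 3 = 4.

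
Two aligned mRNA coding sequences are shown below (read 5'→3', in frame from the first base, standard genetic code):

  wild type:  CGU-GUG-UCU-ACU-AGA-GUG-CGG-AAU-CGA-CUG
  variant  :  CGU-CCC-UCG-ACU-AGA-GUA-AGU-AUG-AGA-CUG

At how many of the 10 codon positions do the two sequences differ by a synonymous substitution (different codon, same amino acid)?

Codon 1: CGU Arg / CGU Arg — identical.
Codon 2: GUG Val / CCC Pro — nonsynonymous.
Codon 3: UCU Ser / UCG Ser — synonymous.
Codon 4: ACU Thr / ACU Thr — identical.
Codon 5: AGA Arg / AGA Arg — identical.
Codon 6: GUG Val / GUA Val — synonymous.
Codon 7: CGG Arg / AGU Ser — nonsynonymous.
Codon 8: AAU Asn / AUG Met — nonsynonymous.
Codon 9: CGA Arg / AGA Arg — synonymous.
Codon 10: CUG Leu / CUG Leu — identical.
Synonymous differences: 3.

3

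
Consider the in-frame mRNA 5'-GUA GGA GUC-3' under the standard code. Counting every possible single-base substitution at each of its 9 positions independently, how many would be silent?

9

Codon 1 (GUA, Val): 3 synonymous substitutions.
Codon 2 (GGA, Gly): 3 synonymous substitutions.
Codon 3 (GUC, Val): 3 synonymous substitutions.
Total: 3 + 3 + 3 = 9.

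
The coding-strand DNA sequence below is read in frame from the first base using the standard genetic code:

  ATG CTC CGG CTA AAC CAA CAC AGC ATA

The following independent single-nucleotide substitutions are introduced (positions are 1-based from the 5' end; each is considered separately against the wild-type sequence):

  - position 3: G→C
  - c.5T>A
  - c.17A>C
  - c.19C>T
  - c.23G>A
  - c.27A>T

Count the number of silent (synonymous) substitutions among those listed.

Codon 1: ATG (Met) → ATC (Ile) — missense.
Codon 2: CTC (Leu) → CAC (His) — missense.
Codon 6: CAA (Gln) → CCA (Pro) — missense.
Codon 7: CAC (His) → TAC (Tyr) — missense.
Codon 8: AGC (Ser) → AAC (Asn) — missense.
Codon 9: ATA (Ile) → ATT (Ile) — synonymous.
Synonymous: 1 of 6.

1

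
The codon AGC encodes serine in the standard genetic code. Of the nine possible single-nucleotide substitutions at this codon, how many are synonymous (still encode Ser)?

1

Position 1: none → 0 synonymous.
Position 2: none → 0 synonymous.
Position 3: AGU → 1 synonymous.
Total: 0 + 0 + 1 = 1.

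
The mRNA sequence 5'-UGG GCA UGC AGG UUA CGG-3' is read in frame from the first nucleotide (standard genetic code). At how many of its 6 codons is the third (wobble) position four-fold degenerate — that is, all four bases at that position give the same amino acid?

2

Codon 1 UGG (Trp): third position 1-fold.
Codon 2 GCA (Ala): third position 4-fold.
Codon 3 UGC (Cys): third position 2-fold.
Codon 4 AGG (Arg): third position 2-fold.
Codon 5 UUA (Leu): third position 2-fold.
Codon 6 CGG (Arg): third position 4-fold.
Four-fold degenerate third positions: 2.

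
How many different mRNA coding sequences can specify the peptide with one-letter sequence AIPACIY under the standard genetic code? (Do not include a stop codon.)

2304

Ala: 4 codons.
Ile: 3 codons.
Pro: 4 codons.
Ala: 4 codons.
Cys: 2 codons.
Ile: 3 codons.
Tyr: 2 codons.
4 × 3 × 4 × 4 × 2 × 3 × 2 = 2304.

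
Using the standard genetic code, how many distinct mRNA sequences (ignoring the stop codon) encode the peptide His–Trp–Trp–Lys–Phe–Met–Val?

32

His: 2 codons.
Trp: 1 codon.
Trp: 1 codon.
Lys: 2 codons.
Phe: 2 codons.
Met: 1 codon.
Val: 4 codons.
2 × 1 × 1 × 2 × 2 × 1 × 4 = 32.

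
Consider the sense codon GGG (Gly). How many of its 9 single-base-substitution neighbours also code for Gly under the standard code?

3

Position 1: none → 0 synonymous.
Position 2: none → 0 synonymous.
Position 3: GGT, GGC, GGA → 3 synonymous.
Total: 0 + 0 + 3 = 3.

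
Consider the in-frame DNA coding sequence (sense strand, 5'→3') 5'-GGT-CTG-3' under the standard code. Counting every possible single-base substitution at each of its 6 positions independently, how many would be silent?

Codon 1 (GGT, Gly): 3 synonymous substitutions.
Codon 2 (CTG, Leu): 4 synonymous substitutions.
Total: 3 + 4 = 7.

7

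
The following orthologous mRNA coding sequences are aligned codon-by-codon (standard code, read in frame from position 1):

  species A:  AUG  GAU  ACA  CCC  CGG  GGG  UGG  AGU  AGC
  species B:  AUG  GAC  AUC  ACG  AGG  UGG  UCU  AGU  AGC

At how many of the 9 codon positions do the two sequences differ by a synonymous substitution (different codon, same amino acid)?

Codon 1: AUG Met / AUG Met — identical.
Codon 2: GAU Asp / GAC Asp — synonymous.
Codon 3: ACA Thr / AUC Ile — nonsynonymous.
Codon 4: CCC Pro / ACG Thr — nonsynonymous.
Codon 5: CGG Arg / AGG Arg — synonymous.
Codon 6: GGG Gly / UGG Trp — nonsynonymous.
Codon 7: UGG Trp / UCU Ser — nonsynonymous.
Codon 8: AGU Ser / AGU Ser — identical.
Codon 9: AGC Ser / AGC Ser — identical.
Synonymous differences: 2.

2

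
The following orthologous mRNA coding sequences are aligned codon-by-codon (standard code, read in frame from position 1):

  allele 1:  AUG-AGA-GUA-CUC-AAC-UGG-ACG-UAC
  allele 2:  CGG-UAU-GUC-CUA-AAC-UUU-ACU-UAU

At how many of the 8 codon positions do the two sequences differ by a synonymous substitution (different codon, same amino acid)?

Codon 1: AUG Met / CGG Arg — nonsynonymous.
Codon 2: AGA Arg / UAU Tyr — nonsynonymous.
Codon 3: GUA Val / GUC Val — synonymous.
Codon 4: CUC Leu / CUA Leu — synonymous.
Codon 5: AAC Asn / AAC Asn — identical.
Codon 6: UGG Trp / UUU Phe — nonsynonymous.
Codon 7: ACG Thr / ACU Thr — synonymous.
Codon 8: UAC Tyr / UAU Tyr — synonymous.
Synonymous differences: 4.

4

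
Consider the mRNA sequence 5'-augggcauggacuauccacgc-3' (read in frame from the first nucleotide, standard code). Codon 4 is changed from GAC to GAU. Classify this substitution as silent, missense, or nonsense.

silent

Position 12 falls in codon 4: GAC → Asp.
After the substitution the codon is GAU → Asp.
Both encode Asp, so the change is synonymous.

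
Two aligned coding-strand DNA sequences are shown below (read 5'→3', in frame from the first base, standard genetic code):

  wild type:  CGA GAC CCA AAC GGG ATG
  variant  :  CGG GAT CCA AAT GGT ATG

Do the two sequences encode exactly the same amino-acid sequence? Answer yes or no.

Codon 1: CGA Arg / CGG Arg — synonymous.
Codon 2: GAC Asp / GAT Asp — synonymous.
Codon 3: CCA Pro / CCA Pro — identical.
Codon 4: AAC Asn / AAT Asn — synonymous.
Codon 5: GGG Gly / GGT Gly — synonymous.
Codon 6: ATG Met / ATG Met — identical.
Nonsynonymous differences: 0 → same protein.

yes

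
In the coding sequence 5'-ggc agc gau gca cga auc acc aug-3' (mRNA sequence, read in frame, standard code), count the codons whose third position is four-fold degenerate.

Codon 1 GGC (Gly): third position 4-fold.
Codon 2 AGC (Ser): third position 2-fold.
Codon 3 GAU (Asp): third position 2-fold.
Codon 4 GCA (Ala): third position 4-fold.
Codon 5 CGA (Arg): third position 4-fold.
Codon 6 AUC (Ile): third position 3-fold.
Codon 7 ACC (Thr): third position 4-fold.
Codon 8 AUG (Met): third position 1-fold.
Four-fold degenerate third positions: 4.

4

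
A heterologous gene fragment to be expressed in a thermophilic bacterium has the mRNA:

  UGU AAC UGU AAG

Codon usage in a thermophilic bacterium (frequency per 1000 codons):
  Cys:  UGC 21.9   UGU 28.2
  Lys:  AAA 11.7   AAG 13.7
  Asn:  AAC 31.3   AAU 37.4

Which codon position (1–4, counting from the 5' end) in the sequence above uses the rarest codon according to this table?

4

Codon 1 UGU (Cys): 28.2 per 1000.
Codon 2 AAC (Asn): 31.3 per 1000.
Codon 3 UGU (Cys): 28.2 per 1000.
Codon 4 AAG (Lys): 13.7 per 1000.
Lowest frequency is 13.7 at codon 4.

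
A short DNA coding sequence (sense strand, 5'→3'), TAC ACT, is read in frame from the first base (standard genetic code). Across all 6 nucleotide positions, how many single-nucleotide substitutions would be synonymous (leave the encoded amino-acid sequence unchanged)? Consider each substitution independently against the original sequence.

4

Codon 1 (TAC, Tyr): 1 synonymous substitution.
Codon 2 (ACT, Thr): 3 synonymous substitutions.
Total: 1 + 3 = 4.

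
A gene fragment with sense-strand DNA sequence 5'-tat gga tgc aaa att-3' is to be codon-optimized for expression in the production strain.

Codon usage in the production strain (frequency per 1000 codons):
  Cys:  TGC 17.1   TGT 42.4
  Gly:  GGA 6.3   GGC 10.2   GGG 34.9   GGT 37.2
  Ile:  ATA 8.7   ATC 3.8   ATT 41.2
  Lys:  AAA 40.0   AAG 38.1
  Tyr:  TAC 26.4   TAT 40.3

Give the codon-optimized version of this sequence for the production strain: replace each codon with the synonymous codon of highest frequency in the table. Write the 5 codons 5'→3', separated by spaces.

Codon 1 (Tyr): best is TAT at 40.3.
Codon 2 (Gly): best is GGT at 37.2.
Codon 3 (Cys): best is TGT at 42.4.
Codon 4 (Lys): best is AAA at 40.0.
Codon 5 (Ile): best is ATT at 41.2.

TAT GGT TGT AAA ATT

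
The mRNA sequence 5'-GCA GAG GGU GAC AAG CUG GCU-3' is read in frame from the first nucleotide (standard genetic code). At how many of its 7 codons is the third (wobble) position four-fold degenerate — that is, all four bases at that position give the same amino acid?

4

Codon 1 GCA (Ala): third position 4-fold.
Codon 2 GAG (Glu): third position 2-fold.
Codon 3 GGU (Gly): third position 4-fold.
Codon 4 GAC (Asp): third position 2-fold.
Codon 5 AAG (Lys): third position 2-fold.
Codon 6 CUG (Leu): third position 4-fold.
Codon 7 GCU (Ala): third position 4-fold.
Four-fold degenerate third positions: 4.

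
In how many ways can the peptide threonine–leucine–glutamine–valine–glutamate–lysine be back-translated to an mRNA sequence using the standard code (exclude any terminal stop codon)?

Thr: 4 codons.
Leu: 6 codons.
Gln: 2 codons.
Val: 4 codons.
Glu: 2 codons.
Lys: 2 codons.
4 × 6 × 2 × 4 × 2 × 2 = 768.

768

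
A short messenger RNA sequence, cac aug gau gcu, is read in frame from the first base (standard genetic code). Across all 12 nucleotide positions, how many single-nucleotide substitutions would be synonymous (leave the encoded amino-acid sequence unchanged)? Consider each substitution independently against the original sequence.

5

Codon 1 (CAC, His): 1 synonymous substitution.
Codon 2 (AUG, Met): 0 synonymous substitutions.
Codon 3 (GAU, Asp): 1 synonymous substitution.
Codon 4 (GCU, Ala): 3 synonymous substitutions.
Total: 1 + 0 + 1 + 3 = 5.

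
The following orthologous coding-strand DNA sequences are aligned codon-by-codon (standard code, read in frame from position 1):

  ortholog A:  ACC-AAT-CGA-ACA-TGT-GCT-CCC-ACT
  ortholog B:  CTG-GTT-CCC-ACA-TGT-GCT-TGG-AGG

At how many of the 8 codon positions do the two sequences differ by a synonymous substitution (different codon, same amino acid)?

0

Codon 1: ACC Thr / CTG Leu — nonsynonymous.
Codon 2: AAT Asn / GTT Val — nonsynonymous.
Codon 3: CGA Arg / CCC Pro — nonsynonymous.
Codon 4: ACA Thr / ACA Thr — identical.
Codon 5: TGT Cys / TGT Cys — identical.
Codon 6: GCT Ala / GCT Ala — identical.
Codon 7: CCC Pro / TGG Trp — nonsynonymous.
Codon 8: ACT Thr / AGG Arg — nonsynonymous.
Synonymous differences: 0.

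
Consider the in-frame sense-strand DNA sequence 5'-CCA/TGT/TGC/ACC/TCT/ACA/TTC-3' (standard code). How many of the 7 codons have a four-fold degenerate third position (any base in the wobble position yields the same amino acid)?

4

Codon 1 CCA (Pro): third position 4-fold.
Codon 2 TGT (Cys): third position 2-fold.
Codon 3 TGC (Cys): third position 2-fold.
Codon 4 ACC (Thr): third position 4-fold.
Codon 5 TCT (Ser): third position 4-fold.
Codon 6 ACA (Thr): third position 4-fold.
Codon 7 TTC (Phe): third position 2-fold.
Four-fold degenerate third positions: 4.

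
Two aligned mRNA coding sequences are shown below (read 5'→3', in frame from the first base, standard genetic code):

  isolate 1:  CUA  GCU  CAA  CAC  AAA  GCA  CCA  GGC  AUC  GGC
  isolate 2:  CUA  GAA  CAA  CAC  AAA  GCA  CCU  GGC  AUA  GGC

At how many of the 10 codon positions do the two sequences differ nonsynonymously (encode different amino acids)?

Codon 1: CUA Leu / CUA Leu — identical.
Codon 2: GCU Ala / GAA Glu — nonsynonymous.
Codon 3: CAA Gln / CAA Gln — identical.
Codon 4: CAC His / CAC His — identical.
Codon 5: AAA Lys / AAA Lys — identical.
Codon 6: GCA Ala / GCA Ala — identical.
Codon 7: CCA Pro / CCU Pro — synonymous.
Codon 8: GGC Gly / GGC Gly — identical.
Codon 9: AUC Ile / AUA Ile — synonymous.
Codon 10: GGC Gly / GGC Gly — identical.
Nonsynonymous differences: 1.

1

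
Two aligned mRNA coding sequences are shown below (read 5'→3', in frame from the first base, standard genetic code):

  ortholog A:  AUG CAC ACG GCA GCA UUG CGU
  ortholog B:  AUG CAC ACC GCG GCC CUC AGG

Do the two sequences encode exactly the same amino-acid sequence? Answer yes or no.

Codon 1: AUG Met / AUG Met — identical.
Codon 2: CAC His / CAC His — identical.
Codon 3: ACG Thr / ACC Thr — synonymous.
Codon 4: GCA Ala / GCG Ala — synonymous.
Codon 5: GCA Ala / GCC Ala — synonymous.
Codon 6: UUG Leu / CUC Leu — synonymous.
Codon 7: CGU Arg / AGG Arg — synonymous.
Nonsynonymous differences: 0 → same protein.

yes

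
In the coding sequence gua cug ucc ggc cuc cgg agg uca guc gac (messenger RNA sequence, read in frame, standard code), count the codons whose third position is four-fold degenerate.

8

Codon 1 GUA (Val): third position 4-fold.
Codon 2 CUG (Leu): third position 4-fold.
Codon 3 UCC (Ser): third position 4-fold.
Codon 4 GGC (Gly): third position 4-fold.
Codon 5 CUC (Leu): third position 4-fold.
Codon 6 CGG (Arg): third position 4-fold.
Codon 7 AGG (Arg): third position 2-fold.
Codon 8 UCA (Ser): third position 4-fold.
Codon 9 GUC (Val): third position 4-fold.
Codon 10 GAC (Asp): third position 2-fold.
Four-fold degenerate third positions: 8.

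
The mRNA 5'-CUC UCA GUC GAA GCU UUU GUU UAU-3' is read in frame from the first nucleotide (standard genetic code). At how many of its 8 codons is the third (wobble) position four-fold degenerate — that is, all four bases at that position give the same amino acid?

5

Codon 1 CUC (Leu): third position 4-fold.
Codon 2 UCA (Ser): third position 4-fold.
Codon 3 GUC (Val): third position 4-fold.
Codon 4 GAA (Glu): third position 2-fold.
Codon 5 GCU (Ala): third position 4-fold.
Codon 6 UUU (Phe): third position 2-fold.
Codon 7 GUU (Val): third position 4-fold.
Codon 8 UAU (Tyr): third position 2-fold.
Four-fold degenerate third positions: 5.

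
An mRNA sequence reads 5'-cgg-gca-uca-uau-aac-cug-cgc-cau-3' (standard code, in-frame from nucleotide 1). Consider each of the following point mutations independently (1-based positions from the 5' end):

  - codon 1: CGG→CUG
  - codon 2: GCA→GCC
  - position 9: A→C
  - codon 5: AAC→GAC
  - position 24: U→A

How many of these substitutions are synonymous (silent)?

2

Codon 1: CGG (Arg) → CUG (Leu) — missense.
Codon 2: GCA (Ala) → GCC (Ala) — synonymous.
Codon 3: UCA (Ser) → UCC (Ser) — synonymous.
Codon 5: AAC (Asn) → GAC (Asp) — missense.
Codon 8: CAU (His) → CAA (Gln) — missense.
Synonymous: 2 of 5.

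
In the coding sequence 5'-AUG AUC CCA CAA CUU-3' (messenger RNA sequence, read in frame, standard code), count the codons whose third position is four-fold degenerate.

Codon 1 AUG (Met): third position 1-fold.
Codon 2 AUC (Ile): third position 3-fold.
Codon 3 CCA (Pro): third position 4-fold.
Codon 4 CAA (Gln): third position 2-fold.
Codon 5 CUU (Leu): third position 4-fold.
Four-fold degenerate third positions: 2.

2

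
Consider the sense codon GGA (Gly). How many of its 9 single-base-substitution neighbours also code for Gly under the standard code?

Position 1: none → 0 synonymous.
Position 2: none → 0 synonymous.
Position 3: GGU, GGC, GGG → 3 synonymous.
Total: 0 + 0 + 3 = 3.

3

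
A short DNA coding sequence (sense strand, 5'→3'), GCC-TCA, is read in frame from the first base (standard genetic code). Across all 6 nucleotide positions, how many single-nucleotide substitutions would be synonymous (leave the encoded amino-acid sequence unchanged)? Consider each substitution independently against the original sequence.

6

Codon 1 (GCC, Ala): 3 synonymous substitutions.
Codon 2 (TCA, Ser): 3 synonymous substitutions.
Total: 3 + 3 = 6.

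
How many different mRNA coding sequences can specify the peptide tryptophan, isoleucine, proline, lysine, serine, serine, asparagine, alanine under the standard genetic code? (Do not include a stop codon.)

6912

Trp: 1 codon.
Ile: 3 codons.
Pro: 4 codons.
Lys: 2 codons.
Ser: 6 codons.
Ser: 6 codons.
Asn: 2 codons.
Ala: 4 codons.
1 × 3 × 4 × 2 × 6 × 6 × 2 × 4 = 6912.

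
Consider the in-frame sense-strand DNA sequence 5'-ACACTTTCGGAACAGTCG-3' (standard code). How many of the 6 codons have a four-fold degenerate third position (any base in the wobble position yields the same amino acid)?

Codon 1 ACA (Thr): third position 4-fold.
Codon 2 CTT (Leu): third position 4-fold.
Codon 3 TCG (Ser): third position 4-fold.
Codon 4 GAA (Glu): third position 2-fold.
Codon 5 CAG (Gln): third position 2-fold.
Codon 6 TCG (Ser): third position 4-fold.
Four-fold degenerate third positions: 4.

4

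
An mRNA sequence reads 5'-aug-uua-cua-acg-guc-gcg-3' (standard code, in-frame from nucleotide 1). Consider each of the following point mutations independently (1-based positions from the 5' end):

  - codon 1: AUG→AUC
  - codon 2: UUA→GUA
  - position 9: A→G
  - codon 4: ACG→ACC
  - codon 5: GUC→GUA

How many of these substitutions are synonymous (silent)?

3

Codon 1: AUG (Met) → AUC (Ile) — missense.
Codon 2: UUA (Leu) → GUA (Val) — missense.
Codon 3: CUA (Leu) → CUG (Leu) — synonymous.
Codon 4: ACG (Thr) → ACC (Thr) — synonymous.
Codon 5: GUC (Val) → GUA (Val) — synonymous.
Synonymous: 3 of 5.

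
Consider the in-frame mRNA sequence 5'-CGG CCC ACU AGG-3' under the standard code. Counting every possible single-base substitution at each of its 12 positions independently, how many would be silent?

Codon 1 (CGG, Arg): 4 synonymous substitutions.
Codon 2 (CCC, Pro): 3 synonymous substitutions.
Codon 3 (ACU, Thr): 3 synonymous substitutions.
Codon 4 (AGG, Arg): 2 synonymous substitutions.
Total: 4 + 3 + 3 + 2 = 12.

12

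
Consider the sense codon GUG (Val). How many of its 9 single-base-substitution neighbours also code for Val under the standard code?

3

Position 1: none → 0 synonymous.
Position 2: none → 0 synonymous.
Position 3: GUU, GUC, GUA → 3 synonymous.
Total: 0 + 0 + 3 = 3.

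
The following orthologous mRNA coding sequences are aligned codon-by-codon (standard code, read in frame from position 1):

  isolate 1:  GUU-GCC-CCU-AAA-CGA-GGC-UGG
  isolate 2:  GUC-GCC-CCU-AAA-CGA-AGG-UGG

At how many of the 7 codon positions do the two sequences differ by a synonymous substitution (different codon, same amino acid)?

1

Codon 1: GUU Val / GUC Val — synonymous.
Codon 2: GCC Ala / GCC Ala — identical.
Codon 3: CCU Pro / CCU Pro — identical.
Codon 4: AAA Lys / AAA Lys — identical.
Codon 5: CGA Arg / CGA Arg — identical.
Codon 6: GGC Gly / AGG Arg — nonsynonymous.
Codon 7: UGG Trp / UGG Trp — identical.
Synonymous differences: 1.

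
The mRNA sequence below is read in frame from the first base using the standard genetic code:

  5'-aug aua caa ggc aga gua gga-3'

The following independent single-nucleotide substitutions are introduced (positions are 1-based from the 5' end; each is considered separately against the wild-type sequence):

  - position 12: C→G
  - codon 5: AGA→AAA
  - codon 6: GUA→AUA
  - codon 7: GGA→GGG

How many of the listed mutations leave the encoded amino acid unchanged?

2

Codon 4: GGC (Gly) → GGG (Gly) — synonymous.
Codon 5: AGA (Arg) → AAA (Lys) — missense.
Codon 6: GUA (Val) → AUA (Ile) — missense.
Codon 7: GGA (Gly) → GGG (Gly) — synonymous.
Synonymous: 2 of 4.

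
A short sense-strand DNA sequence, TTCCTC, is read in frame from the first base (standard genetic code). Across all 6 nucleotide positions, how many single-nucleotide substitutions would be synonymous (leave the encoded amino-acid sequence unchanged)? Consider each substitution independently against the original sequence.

4

Codon 1 (TTC, Phe): 1 synonymous substitution.
Codon 2 (CTC, Leu): 3 synonymous substitutions.
Total: 1 + 3 = 4.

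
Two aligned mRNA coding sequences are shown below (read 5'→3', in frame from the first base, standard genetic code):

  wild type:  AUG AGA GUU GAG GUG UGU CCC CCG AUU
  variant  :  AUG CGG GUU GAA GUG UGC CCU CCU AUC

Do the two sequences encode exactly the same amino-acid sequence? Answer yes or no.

Codon 1: AUG Met / AUG Met — identical.
Codon 2: AGA Arg / CGG Arg — synonymous.
Codon 3: GUU Val / GUU Val — identical.
Codon 4: GAG Glu / GAA Glu — synonymous.
Codon 5: GUG Val / GUG Val — identical.
Codon 6: UGU Cys / UGC Cys — synonymous.
Codon 7: CCC Pro / CCU Pro — synonymous.
Codon 8: CCG Pro / CCU Pro — synonymous.
Codon 9: AUU Ile / AUC Ile — synonymous.
Nonsynonymous differences: 0 → same protein.

yes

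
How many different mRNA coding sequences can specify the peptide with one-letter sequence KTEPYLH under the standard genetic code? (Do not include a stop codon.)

Lys: 2 codons.
Thr: 4 codons.
Glu: 2 codons.
Pro: 4 codons.
Tyr: 2 codons.
Leu: 6 codons.
His: 2 codons.
2 × 4 × 2 × 4 × 2 × 6 × 2 = 1536.

1536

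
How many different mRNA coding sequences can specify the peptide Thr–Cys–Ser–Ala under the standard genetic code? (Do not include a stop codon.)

Thr: 4 codons.
Cys: 2 codons.
Ser: 6 codons.
Ala: 4 codons.
4 × 2 × 6 × 4 = 192.

192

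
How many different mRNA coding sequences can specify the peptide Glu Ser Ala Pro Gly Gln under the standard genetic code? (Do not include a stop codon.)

1536

Glu: 2 codons.
Ser: 6 codons.
Ala: 4 codons.
Pro: 4 codons.
Gly: 4 codons.
Gln: 2 codons.
2 × 6 × 4 × 4 × 4 × 2 = 1536.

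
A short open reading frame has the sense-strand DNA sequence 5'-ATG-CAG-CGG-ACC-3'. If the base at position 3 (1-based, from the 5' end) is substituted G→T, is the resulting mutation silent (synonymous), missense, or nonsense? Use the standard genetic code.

missense

Position 3 falls in codon 1: ATG → Met.
After the substitution the codon is ATT → Ile.
Met ≠ Ile, so this is a missense mutation.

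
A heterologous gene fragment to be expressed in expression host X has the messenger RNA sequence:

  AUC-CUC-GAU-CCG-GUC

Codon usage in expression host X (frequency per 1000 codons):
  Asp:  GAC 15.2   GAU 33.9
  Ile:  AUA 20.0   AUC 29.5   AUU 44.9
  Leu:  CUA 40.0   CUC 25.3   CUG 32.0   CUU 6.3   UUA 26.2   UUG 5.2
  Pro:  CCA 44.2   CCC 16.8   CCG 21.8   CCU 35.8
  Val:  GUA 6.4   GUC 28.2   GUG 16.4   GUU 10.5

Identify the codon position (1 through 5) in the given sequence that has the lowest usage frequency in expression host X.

4

Codon 1 AUC (Ile): 29.5 per 1000.
Codon 2 CUC (Leu): 25.3 per 1000.
Codon 3 GAU (Asp): 33.9 per 1000.
Codon 4 CCG (Pro): 21.8 per 1000.
Codon 5 GUC (Val): 28.2 per 1000.
Lowest frequency is 21.8 at codon 4.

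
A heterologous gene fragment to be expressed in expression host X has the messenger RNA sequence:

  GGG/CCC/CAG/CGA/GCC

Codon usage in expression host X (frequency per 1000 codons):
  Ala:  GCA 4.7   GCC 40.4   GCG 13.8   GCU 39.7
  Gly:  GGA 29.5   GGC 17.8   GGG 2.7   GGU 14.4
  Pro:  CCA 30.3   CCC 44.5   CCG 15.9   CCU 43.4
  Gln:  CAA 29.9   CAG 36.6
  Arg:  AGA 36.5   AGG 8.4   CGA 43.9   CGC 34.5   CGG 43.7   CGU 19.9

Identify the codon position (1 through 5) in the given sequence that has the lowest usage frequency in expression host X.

1

Codon 1 GGG (Gly): 2.7 per 1000.
Codon 2 CCC (Pro): 44.5 per 1000.
Codon 3 CAG (Gln): 36.6 per 1000.
Codon 4 CGA (Arg): 43.9 per 1000.
Codon 5 GCC (Ala): 40.4 per 1000.
Lowest frequency is 2.7 at codon 1.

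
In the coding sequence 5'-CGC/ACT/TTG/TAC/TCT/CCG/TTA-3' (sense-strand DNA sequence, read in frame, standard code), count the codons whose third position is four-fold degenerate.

Codon 1 CGC (Arg): third position 4-fold.
Codon 2 ACT (Thr): third position 4-fold.
Codon 3 TTG (Leu): third position 2-fold.
Codon 4 TAC (Tyr): third position 2-fold.
Codon 5 TCT (Ser): third position 4-fold.
Codon 6 CCG (Pro): third position 4-fold.
Codon 7 TTA (Leu): third position 2-fold.
Four-fold degenerate third positions: 4.

4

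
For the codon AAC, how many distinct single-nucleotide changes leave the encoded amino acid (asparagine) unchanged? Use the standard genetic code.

Position 1: none → 0 synonymous.
Position 2: none → 0 synonymous.
Position 3: AAU → 1 synonymous.
Total: 0 + 0 + 1 = 1.

1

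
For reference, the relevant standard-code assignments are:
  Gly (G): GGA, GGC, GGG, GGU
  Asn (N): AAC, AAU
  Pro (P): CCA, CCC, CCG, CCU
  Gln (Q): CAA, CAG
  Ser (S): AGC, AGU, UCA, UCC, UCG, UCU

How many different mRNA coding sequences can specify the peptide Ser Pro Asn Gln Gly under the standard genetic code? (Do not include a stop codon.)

384

Ser: 6 codons.
Pro: 4 codons.
Asn: 2 codons.
Gln: 2 codons.
Gly: 4 codons.
6 × 4 × 2 × 2 × 4 = 384.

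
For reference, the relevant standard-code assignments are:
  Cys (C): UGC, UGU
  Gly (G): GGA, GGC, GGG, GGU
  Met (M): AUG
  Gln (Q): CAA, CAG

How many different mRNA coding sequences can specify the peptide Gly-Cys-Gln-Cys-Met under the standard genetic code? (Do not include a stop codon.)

Gly: 4 codons.
Cys: 2 codons.
Gln: 2 codons.
Cys: 2 codons.
Met: 1 codon.
4 × 2 × 2 × 2 × 1 = 32.

32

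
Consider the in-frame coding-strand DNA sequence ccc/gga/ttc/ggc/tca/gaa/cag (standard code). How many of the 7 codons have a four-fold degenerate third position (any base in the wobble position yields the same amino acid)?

Codon 1 CCC (Pro): third position 4-fold.
Codon 2 GGA (Gly): third position 4-fold.
Codon 3 TTC (Phe): third position 2-fold.
Codon 4 GGC (Gly): third position 4-fold.
Codon 5 TCA (Ser): third position 4-fold.
Codon 6 GAA (Glu): third position 2-fold.
Codon 7 CAG (Gln): third position 2-fold.
Four-fold degenerate third positions: 4.

4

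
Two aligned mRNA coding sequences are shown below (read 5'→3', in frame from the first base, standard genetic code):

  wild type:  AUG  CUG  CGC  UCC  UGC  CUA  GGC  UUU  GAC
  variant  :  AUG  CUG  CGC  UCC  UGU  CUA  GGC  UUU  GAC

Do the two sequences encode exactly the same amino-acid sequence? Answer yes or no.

Codon 1: AUG Met / AUG Met — identical.
Codon 2: CUG Leu / CUG Leu — identical.
Codon 3: CGC Arg / CGC Arg — identical.
Codon 4: UCC Ser / UCC Ser — identical.
Codon 5: UGC Cys / UGU Cys — synonymous.
Codon 6: CUA Leu / CUA Leu — identical.
Codon 7: GGC Gly / GGC Gly — identical.
Codon 8: UUU Phe / UUU Phe — identical.
Codon 9: GAC Asp / GAC Asp — identical.
Nonsynonymous differences: 0 → same protein.

yes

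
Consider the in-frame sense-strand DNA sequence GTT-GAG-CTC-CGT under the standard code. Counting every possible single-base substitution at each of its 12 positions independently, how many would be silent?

Codon 1 (GTT, Val): 3 synonymous substitutions.
Codon 2 (GAG, Glu): 1 synonymous substitution.
Codon 3 (CTC, Leu): 3 synonymous substitutions.
Codon 4 (CGT, Arg): 3 synonymous substitutions.
Total: 3 + 1 + 3 + 3 = 10.

10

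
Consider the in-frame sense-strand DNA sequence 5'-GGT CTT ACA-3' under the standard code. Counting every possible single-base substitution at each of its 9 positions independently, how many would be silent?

Codon 1 (GGT, Gly): 3 synonymous substitutions.
Codon 2 (CTT, Leu): 3 synonymous substitutions.
Codon 3 (ACA, Thr): 3 synonymous substitutions.
Total: 3 + 3 + 3 = 9.

9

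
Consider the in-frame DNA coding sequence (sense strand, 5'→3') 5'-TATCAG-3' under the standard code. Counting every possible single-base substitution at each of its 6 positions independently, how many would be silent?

Codon 1 (TAT, Tyr): 1 synonymous substitution.
Codon 2 (CAG, Gln): 1 synonymous substitution.
Total: 1 + 1 = 2.

2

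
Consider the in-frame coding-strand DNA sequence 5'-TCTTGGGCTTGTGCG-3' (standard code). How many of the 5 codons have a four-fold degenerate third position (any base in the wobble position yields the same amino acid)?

Codon 1 TCT (Ser): third position 4-fold.
Codon 2 TGG (Trp): third position 1-fold.
Codon 3 GCT (Ala): third position 4-fold.
Codon 4 TGT (Cys): third position 2-fold.
Codon 5 GCG (Ala): third position 4-fold.
Four-fold degenerate third positions: 3.

3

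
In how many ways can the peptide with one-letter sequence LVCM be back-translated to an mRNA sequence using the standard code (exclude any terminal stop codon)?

Leu: 6 codons.
Val: 4 codons.
Cys: 2 codons.
Met: 1 codon.
6 × 4 × 2 × 1 = 48.

48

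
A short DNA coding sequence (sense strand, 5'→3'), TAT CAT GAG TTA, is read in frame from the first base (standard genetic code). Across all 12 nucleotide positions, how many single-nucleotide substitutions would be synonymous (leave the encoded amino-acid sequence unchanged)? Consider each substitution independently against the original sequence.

5

Codon 1 (TAT, Tyr): 1 synonymous substitution.
Codon 2 (CAT, His): 1 synonymous substitution.
Codon 3 (GAG, Glu): 1 synonymous substitution.
Codon 4 (TTA, Leu): 2 synonymous substitutions.
Total: 1 + 1 + 1 + 2 = 5.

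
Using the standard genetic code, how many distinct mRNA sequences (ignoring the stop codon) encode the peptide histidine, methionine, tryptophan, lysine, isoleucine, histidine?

24

His: 2 codons.
Met: 1 codon.
Trp: 1 codon.
Lys: 2 codons.
Ile: 3 codons.
His: 2 codons.
2 × 1 × 1 × 2 × 3 × 2 = 24.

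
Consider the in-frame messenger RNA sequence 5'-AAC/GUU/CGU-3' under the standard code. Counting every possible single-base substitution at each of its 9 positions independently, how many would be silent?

Codon 1 (AAC, Asn): 1 synonymous substitution.
Codon 2 (GUU, Val): 3 synonymous substitutions.
Codon 3 (CGU, Arg): 3 synonymous substitutions.
Total: 1 + 3 + 3 = 7.

7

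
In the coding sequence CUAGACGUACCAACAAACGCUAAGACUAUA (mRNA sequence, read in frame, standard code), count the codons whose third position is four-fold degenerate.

6

Codon 1 CUA (Leu): third position 4-fold.
Codon 2 GAC (Asp): third position 2-fold.
Codon 3 GUA (Val): third position 4-fold.
Codon 4 CCA (Pro): third position 4-fold.
Codon 5 ACA (Thr): third position 4-fold.
Codon 6 AAC (Asn): third position 2-fold.
Codon 7 GCU (Ala): third position 4-fold.
Codon 8 AAG (Lys): third position 2-fold.
Codon 9 ACU (Thr): third position 4-fold.
Codon 10 AUA (Ile): third position 3-fold.
Four-fold degenerate third positions: 6.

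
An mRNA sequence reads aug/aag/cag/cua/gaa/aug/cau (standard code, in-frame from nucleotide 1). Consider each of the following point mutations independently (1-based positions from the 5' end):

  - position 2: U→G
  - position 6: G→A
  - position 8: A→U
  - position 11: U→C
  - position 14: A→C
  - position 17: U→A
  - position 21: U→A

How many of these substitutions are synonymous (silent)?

Codon 1: AUG (Met) → AGG (Arg) — missense.
Codon 2: AAG (Lys) → AAA (Lys) — synonymous.
Codon 3: CAG (Gln) → CUG (Leu) — missense.
Codon 4: CUA (Leu) → CCA (Pro) — missense.
Codon 5: GAA (Glu) → GCA (Ala) — missense.
Codon 6: AUG (Met) → AAG (Lys) — missense.
Codon 7: CAU (His) → CAA (Gln) — missense.
Synonymous: 1 of 7.

1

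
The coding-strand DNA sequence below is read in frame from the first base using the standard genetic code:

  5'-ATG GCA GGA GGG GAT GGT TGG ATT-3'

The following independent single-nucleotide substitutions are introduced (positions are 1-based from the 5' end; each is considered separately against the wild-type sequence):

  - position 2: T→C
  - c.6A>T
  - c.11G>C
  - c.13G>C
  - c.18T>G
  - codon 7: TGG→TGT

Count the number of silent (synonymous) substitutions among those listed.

2

Codon 1: ATG (Met) → ACG (Thr) — missense.
Codon 2: GCA (Ala) → GCT (Ala) — synonymous.
Codon 4: GGG (Gly) → GCG (Ala) — missense.
Codon 5: GAT (Asp) → CAT (His) — missense.
Codon 6: GGT (Gly) → GGG (Gly) — synonymous.
Codon 7: TGG (Trp) → TGT (Cys) — missense.
Synonymous: 2 of 6.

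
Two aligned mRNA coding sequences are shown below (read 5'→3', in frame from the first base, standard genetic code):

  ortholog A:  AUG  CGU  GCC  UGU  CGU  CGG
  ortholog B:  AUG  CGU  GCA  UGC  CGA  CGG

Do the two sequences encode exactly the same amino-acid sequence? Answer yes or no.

Codon 1: AUG Met / AUG Met — identical.
Codon 2: CGU Arg / CGU Arg — identical.
Codon 3: GCC Ala / GCA Ala — synonymous.
Codon 4: UGU Cys / UGC Cys — synonymous.
Codon 5: CGU Arg / CGA Arg — synonymous.
Codon 6: CGG Arg / CGG Arg — identical.
Nonsynonymous differences: 0 → same protein.

yes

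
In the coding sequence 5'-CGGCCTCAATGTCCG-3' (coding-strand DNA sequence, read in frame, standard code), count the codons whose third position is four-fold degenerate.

Codon 1 CGG (Arg): third position 4-fold.
Codon 2 CCT (Pro): third position 4-fold.
Codon 3 CAA (Gln): third position 2-fold.
Codon 4 TGT (Cys): third position 2-fold.
Codon 5 CCG (Pro): third position 4-fold.
Four-fold degenerate third positions: 3.

3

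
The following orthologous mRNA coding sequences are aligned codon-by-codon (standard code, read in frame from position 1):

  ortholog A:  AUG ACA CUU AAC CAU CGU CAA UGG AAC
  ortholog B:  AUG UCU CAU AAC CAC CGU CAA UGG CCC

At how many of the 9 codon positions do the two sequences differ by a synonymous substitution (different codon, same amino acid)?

1

Codon 1: AUG Met / AUG Met — identical.
Codon 2: ACA Thr / UCU Ser — nonsynonymous.
Codon 3: CUU Leu / CAU His — nonsynonymous.
Codon 4: AAC Asn / AAC Asn — identical.
Codon 5: CAU His / CAC His — synonymous.
Codon 6: CGU Arg / CGU Arg — identical.
Codon 7: CAA Gln / CAA Gln — identical.
Codon 8: UGG Trp / UGG Trp — identical.
Codon 9: AAC Asn / CCC Pro — nonsynonymous.
Synonymous differences: 1.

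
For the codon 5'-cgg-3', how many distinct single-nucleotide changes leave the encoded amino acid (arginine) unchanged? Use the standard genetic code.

4

Position 1: AGG → 1 synonymous.
Position 2: none → 0 synonymous.
Position 3: CGU, CGC, CGA → 3 synonymous.
Total: 1 + 0 + 3 = 4.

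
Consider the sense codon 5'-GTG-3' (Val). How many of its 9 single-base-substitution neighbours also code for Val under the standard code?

3

Position 1: none → 0 synonymous.
Position 2: none → 0 synonymous.
Position 3: GTT, GTC, GTA → 3 synonymous.
Total: 0 + 0 + 3 = 3.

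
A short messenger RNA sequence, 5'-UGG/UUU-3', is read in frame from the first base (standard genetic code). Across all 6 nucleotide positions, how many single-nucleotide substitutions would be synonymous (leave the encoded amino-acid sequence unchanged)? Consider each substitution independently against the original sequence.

Codon 1 (UGG, Trp): 0 synonymous substitutions.
Codon 2 (UUU, Phe): 1 synonymous substitution.
Total: 0 + 1 = 1.

1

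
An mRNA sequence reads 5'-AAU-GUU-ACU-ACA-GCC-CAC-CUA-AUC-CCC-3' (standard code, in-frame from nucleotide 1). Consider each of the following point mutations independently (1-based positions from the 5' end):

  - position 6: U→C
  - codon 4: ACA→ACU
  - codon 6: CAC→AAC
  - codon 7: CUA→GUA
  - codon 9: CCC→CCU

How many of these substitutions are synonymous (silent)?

3

Codon 2: GUU (Val) → GUC (Val) — synonymous.
Codon 4: ACA (Thr) → ACU (Thr) — synonymous.
Codon 6: CAC (His) → AAC (Asn) — missense.
Codon 7: CUA (Leu) → GUA (Val) — missense.
Codon 9: CCC (Pro) → CCU (Pro) — synonymous.
Synonymous: 3 of 5.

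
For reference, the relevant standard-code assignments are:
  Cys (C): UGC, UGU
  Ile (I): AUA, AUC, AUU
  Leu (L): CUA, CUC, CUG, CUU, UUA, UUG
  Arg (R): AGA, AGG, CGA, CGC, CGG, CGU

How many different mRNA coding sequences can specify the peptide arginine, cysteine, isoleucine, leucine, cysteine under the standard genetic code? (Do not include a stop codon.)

432

Arg: 6 codons.
Cys: 2 codons.
Ile: 3 codons.
Leu: 6 codons.
Cys: 2 codons.
6 × 2 × 3 × 6 × 2 = 432.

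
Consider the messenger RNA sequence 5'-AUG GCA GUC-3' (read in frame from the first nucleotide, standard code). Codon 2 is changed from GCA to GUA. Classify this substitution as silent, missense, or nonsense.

missense

Position 5 falls in codon 2: GCA → Ala.
After the substitution the codon is GUA → Val.
Ala ≠ Val, so this is a missense mutation.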